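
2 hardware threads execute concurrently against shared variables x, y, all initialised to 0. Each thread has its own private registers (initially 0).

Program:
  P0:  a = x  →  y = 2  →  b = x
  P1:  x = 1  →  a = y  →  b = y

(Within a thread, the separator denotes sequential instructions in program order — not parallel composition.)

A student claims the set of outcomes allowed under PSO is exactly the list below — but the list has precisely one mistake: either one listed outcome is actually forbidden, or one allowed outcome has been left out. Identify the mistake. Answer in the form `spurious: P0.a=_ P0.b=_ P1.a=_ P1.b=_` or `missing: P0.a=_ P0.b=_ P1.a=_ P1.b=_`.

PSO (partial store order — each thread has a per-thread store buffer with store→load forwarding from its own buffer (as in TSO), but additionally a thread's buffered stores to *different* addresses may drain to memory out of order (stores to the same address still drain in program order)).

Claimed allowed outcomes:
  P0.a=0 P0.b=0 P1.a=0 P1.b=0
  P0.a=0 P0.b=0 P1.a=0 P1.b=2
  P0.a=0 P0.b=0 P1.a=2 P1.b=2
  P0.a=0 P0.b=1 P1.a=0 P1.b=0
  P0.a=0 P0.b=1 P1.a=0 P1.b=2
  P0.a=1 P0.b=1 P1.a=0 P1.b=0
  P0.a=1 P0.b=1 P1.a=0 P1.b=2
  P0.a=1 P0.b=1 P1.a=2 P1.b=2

outcome vector order: (P0.a,P0.b,P1.a,P1.b)
[PSO] allowed = {0/0/0/0 0/0/0/2 0/0/2/2 0/1/0/0 0/1/0/2 0/1/2/2 1/1/0/0 1/1/0/2 1/1/2/2}
PSO∖claimed = {0/1/2/2}

missing: P0.a=0 P0.b=1 P1.a=2 P1.b=2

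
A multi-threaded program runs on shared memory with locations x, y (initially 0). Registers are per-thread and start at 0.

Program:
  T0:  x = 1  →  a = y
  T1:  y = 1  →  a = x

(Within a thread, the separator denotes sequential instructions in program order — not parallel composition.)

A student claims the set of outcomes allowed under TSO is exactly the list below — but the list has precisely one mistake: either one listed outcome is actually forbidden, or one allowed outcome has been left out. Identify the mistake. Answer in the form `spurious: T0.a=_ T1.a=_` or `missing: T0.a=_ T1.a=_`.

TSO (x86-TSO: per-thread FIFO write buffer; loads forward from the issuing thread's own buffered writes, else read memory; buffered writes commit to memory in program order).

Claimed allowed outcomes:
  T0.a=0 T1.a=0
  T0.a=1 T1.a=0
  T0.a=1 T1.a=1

outcome vector order: (T0.a,T1.a)
[TSO] allowed = {<0 0> <0 1> <1 0> <1 1>}
TSO∖claimed = {<0 1>}

missing: T0.a=0 T1.a=1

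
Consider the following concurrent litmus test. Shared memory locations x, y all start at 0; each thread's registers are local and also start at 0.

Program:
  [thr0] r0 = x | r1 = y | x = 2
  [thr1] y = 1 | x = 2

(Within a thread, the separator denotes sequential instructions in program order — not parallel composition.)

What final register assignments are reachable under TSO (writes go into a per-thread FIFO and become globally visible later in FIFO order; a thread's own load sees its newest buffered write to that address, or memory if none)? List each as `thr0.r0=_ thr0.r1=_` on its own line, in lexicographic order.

outcome vector order: (thr0.r0,thr0.r1)
|TSO outcomes| = 3

thr0.r0=0 thr0.r1=0
thr0.r0=0 thr0.r1=1
thr0.r0=2 thr0.r1=1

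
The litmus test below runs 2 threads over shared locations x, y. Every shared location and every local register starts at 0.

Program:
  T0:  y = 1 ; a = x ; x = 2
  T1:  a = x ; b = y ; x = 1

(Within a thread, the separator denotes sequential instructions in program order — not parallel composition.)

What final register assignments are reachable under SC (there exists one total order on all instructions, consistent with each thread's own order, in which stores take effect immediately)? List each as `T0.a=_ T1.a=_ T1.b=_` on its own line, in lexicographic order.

T0.a=0 T1.a=0 T1.b=0
T0.a=0 T1.a=0 T1.b=1
T0.a=0 T1.a=2 T1.b=1
T0.a=1 T1.a=0 T1.b=0
T0.a=1 T1.a=0 T1.b=1

outcome vector order: (T0.a,T1.a,T1.b)
|SC outcomes| = 5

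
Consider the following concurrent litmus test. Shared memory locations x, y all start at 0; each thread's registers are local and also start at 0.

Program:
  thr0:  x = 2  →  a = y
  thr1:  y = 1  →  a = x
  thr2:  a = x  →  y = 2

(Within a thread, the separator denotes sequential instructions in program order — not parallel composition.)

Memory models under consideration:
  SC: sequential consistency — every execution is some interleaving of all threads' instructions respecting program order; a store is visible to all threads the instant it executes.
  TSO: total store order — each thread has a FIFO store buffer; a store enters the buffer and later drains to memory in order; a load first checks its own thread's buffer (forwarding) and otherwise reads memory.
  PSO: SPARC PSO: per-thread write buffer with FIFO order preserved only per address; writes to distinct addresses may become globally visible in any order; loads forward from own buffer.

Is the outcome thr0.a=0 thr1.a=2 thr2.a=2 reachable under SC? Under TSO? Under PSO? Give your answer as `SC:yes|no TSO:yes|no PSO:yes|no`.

SC:yes TSO:yes PSO:yes

outcome vector order: (thr0.a,thr1.a,thr2.a)
[SC] allowed = {0/2/0; 0/2/2; 1/0/0; 1/0/2; 1/2/0; 1/2/2; 2/0/0; 2/0/2; 2/2/0; 2/2/2}
[TSO] allowed = {0/0/0; 0/0/2; 0/2/0; 0/2/2; 1/0/0; 1/0/2; 1/2/0; 1/2/2; 2/0/0; 2/0/2; 2/2/0; 2/2/2}
[PSO] allowed = {0/0/0; 0/0/2; 0/2/0; 0/2/2; 1/0/0; 1/0/2; 1/2/0; 1/2/2; 2/0/0; 2/0/2; 2/2/0; 2/2/2}
target 0/2/2 ∈ {SC,TSO,PSO}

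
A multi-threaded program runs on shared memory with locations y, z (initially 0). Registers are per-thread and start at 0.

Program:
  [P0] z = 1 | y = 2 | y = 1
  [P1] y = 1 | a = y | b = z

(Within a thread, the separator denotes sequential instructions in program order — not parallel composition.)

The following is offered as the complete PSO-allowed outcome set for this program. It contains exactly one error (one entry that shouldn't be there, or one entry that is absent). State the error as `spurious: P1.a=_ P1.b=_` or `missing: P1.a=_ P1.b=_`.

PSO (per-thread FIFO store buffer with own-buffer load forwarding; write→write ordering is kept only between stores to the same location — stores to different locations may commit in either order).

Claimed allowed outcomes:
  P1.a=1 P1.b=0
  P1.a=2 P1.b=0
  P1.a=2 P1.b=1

outcome vector order: (P1.a,P1.b)
PSO (4): <1 0>, <1 1>, <2 0>, <2 1>
PSO∖claimed = {<1 1>}

missing: P1.a=1 P1.b=1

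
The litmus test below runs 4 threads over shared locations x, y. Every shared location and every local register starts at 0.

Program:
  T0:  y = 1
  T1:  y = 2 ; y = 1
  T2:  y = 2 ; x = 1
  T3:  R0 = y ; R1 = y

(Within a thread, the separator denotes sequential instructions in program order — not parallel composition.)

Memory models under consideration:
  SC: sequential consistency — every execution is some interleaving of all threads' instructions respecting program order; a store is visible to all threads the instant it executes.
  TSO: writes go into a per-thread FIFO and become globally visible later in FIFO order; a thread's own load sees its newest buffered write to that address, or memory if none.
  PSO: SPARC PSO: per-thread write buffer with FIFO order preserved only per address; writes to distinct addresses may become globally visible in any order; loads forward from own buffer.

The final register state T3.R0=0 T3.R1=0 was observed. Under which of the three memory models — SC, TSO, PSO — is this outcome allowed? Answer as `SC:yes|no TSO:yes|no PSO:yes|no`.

SC:yes TSO:yes PSO:yes

outcome vector order: (T3.R0,T3.R1)
SC (7): <0 0>, <0 1>, <0 2>, <1 1>, <1 2>, <2 1>, <2 2>
TSO (7): <0 0>, <0 1>, <0 2>, <1 1>, <1 2>, <2 1>, <2 2>
PSO (7): <0 0>, <0 1>, <0 2>, <1 1>, <1 2>, <2 1>, <2 2>
target <0 0> ∈ {SC,TSO,PSO}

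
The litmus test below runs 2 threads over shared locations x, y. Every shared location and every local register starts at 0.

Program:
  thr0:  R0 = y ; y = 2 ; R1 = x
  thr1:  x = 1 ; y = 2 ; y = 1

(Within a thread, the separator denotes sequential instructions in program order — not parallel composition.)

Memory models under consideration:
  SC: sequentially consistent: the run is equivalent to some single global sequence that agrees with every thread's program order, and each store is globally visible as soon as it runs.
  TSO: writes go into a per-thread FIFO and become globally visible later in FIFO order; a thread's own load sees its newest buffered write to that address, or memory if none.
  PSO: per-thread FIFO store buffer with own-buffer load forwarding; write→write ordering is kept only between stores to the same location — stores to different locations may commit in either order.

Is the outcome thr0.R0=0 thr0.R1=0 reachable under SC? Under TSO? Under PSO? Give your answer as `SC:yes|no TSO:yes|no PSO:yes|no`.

outcome vector order: (thr0.R0,thr0.R1)
SC (4): 0/0, 0/1, 1/1, 2/1
TSO (4): 0/0, 0/1, 1/1, 2/1
PSO (6): 0/0, 0/1, 1/0, 1/1, 2/0, 2/1
target 0/0 ∈ {SC,TSO,PSO}

SC:yes TSO:yes PSO:yes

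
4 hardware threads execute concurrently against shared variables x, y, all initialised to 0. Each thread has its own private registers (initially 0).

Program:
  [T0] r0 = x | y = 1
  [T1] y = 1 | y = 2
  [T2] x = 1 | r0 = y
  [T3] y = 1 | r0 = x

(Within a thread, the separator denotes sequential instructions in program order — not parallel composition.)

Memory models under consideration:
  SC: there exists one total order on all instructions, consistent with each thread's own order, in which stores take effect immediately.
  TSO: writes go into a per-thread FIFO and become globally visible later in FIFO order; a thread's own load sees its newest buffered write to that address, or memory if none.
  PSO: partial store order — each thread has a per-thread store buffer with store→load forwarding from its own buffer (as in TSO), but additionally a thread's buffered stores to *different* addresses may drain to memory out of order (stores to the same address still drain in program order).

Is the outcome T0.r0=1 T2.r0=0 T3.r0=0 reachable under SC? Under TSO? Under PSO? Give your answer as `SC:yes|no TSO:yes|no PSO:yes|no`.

outcome vector order: (T0.r0,T2.r0,T3.r0)
under SC → 0/0/1, 0/1/0, 0/1/1, 0/2/0, 0/2/1, 1/0/1, 1/1/0, 1/1/1, 1/2/0, 1/2/1
under TSO → 0/0/0, 0/0/1, 0/1/0, 0/1/1, 0/2/0, 0/2/1, 1/0/0, 1/0/1, 1/1/0, 1/1/1, 1/2/0, 1/2/1
under PSO → 0/0/0, 0/0/1, 0/1/0, 0/1/1, 0/2/0, 0/2/1, 1/0/0, 1/0/1, 1/1/0, 1/1/1, 1/2/0, 1/2/1
target 1/0/0 ∈ {TSO,PSO}

SC:no TSO:yes PSO:yes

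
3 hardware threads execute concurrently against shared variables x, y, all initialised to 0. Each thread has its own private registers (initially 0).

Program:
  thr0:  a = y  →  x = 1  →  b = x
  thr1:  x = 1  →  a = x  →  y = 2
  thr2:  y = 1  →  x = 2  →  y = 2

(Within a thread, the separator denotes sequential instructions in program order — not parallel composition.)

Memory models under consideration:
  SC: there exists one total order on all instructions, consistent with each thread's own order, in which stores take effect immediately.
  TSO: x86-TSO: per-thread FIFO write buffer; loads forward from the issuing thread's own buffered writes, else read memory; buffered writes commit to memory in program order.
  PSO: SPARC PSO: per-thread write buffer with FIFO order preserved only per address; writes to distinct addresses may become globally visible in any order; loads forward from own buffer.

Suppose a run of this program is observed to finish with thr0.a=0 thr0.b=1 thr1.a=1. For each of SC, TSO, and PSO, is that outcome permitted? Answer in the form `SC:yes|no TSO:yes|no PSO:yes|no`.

outcome vector order: (thr0.a,thr0.b,thr1.a)
SC: 11 outcomes — {(0,1,1), (0,1,2), (0,2,1), (0,2,2), (1,1,1), (1,1,2), (1,2,1), (1,2,2), (2,1,1), (2,1,2), (2,2,1)}
TSO: 11 outcomes — {(0,1,1), (0,1,2), (0,2,1), (0,2,2), (1,1,1), (1,1,2), (1,2,1), (1,2,2), (2,1,1), (2,1,2), (2,2,1)}
PSO: 12 outcomes — {(0,1,1), (0,1,2), (0,2,1), (0,2,2), (1,1,1), (1,1,2), (1,2,1), (1,2,2), (2,1,1), (2,1,2), (2,2,1), (2,2,2)}
target (0,1,1) ∈ {SC,TSO,PSO}

SC:yes TSO:yes PSO:yes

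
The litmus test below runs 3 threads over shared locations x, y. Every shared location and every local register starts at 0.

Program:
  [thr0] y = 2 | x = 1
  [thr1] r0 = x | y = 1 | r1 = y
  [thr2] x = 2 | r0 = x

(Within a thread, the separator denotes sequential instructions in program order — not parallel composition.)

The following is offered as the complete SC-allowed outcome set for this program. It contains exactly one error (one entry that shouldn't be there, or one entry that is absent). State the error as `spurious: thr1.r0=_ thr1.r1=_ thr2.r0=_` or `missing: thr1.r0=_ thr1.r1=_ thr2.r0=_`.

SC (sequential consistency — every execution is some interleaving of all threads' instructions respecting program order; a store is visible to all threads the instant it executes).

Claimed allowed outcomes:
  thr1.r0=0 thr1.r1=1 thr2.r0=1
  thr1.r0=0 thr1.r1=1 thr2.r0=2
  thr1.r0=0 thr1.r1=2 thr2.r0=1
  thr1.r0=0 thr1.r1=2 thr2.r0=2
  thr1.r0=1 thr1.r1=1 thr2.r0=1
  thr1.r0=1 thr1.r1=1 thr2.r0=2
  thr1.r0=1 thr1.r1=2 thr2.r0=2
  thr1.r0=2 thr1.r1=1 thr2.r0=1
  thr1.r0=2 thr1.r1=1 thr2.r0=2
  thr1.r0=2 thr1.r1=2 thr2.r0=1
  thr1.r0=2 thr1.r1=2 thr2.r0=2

outcome vector order: (thr1.r0,thr1.r1,thr2.r0)
SC (10): <0 1 1>, <0 1 2>, <0 2 1>, <0 2 2>, <1 1 1>, <1 1 2>, <2 1 1>, <2 1 2>, <2 2 1>, <2 2 2>
claimed∖SC = {<1 2 2>}

spurious: thr1.r0=1 thr1.r1=2 thr2.r0=2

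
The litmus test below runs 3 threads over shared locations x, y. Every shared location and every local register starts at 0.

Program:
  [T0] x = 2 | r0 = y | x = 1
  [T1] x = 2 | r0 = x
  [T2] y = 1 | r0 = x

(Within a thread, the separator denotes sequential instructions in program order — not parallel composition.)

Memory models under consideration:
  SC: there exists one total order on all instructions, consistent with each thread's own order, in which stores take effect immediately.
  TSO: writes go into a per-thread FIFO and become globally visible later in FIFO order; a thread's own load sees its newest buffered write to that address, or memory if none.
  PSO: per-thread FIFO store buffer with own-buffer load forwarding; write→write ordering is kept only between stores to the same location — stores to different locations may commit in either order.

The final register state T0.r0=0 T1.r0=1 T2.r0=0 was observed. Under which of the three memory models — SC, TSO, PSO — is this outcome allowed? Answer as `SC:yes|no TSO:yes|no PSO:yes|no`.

outcome vector order: (T0.r0,T1.r0,T2.r0)
[SC] allowed = {(0,1,1), (0,1,2), (0,2,1), (0,2,2), (1,1,0), (1,1,1), (1,1,2), (1,2,0), (1,2,1), (1,2,2)}
[TSO] allowed = {(0,1,0), (0,1,1), (0,1,2), (0,2,0), (0,2,1), (0,2,2), (1,1,0), (1,1,1), (1,1,2), (1,2,0), (1,2,1), (1,2,2)}
[PSO] allowed = {(0,1,0), (0,1,1), (0,1,2), (0,2,0), (0,2,1), (0,2,2), (1,1,0), (1,1,1), (1,1,2), (1,2,0), (1,2,1), (1,2,2)}
target (0,1,0) ∈ {TSO,PSO}

SC:no TSO:yes PSO:yes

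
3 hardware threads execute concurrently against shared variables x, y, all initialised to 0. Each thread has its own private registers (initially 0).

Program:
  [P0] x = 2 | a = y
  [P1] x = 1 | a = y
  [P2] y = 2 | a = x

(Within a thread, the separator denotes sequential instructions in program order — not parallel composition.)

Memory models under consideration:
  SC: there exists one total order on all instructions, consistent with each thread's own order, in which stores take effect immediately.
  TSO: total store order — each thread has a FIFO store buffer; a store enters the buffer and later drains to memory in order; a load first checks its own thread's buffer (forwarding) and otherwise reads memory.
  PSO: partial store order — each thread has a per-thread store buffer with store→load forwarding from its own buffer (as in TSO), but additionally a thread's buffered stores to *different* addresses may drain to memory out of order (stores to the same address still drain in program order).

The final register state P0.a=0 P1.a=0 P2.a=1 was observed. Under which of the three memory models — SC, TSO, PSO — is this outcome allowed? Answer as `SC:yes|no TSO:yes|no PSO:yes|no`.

SC:yes TSO:yes PSO:yes

outcome vector order: (P0.a,P1.a,P2.a)
SC (9): <0 0 1>; <0 0 2>; <0 2 1>; <0 2 2>; <2 0 1>; <2 0 2>; <2 2 0>; <2 2 1>; <2 2 2>
TSO (12): <0 0 0>; <0 0 1>; <0 0 2>; <0 2 0>; <0 2 1>; <0 2 2>; <2 0 0>; <2 0 1>; <2 0 2>; <2 2 0>; <2 2 1>; <2 2 2>
PSO (12): <0 0 0>; <0 0 1>; <0 0 2>; <0 2 0>; <0 2 1>; <0 2 2>; <2 0 0>; <2 0 1>; <2 0 2>; <2 2 0>; <2 2 1>; <2 2 2>
target <0 0 1> ∈ {SC,TSO,PSO}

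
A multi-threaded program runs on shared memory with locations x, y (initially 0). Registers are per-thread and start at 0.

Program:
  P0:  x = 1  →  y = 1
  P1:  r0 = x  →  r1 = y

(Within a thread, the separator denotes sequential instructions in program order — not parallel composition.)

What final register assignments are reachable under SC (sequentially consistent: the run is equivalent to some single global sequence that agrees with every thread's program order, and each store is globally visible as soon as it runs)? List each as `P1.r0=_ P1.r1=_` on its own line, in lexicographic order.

P1.r0=0 P1.r1=0
P1.r0=0 P1.r1=1
P1.r0=1 P1.r1=0
P1.r0=1 P1.r1=1

outcome vector order: (P1.r0,P1.r1)
|SC outcomes| = 4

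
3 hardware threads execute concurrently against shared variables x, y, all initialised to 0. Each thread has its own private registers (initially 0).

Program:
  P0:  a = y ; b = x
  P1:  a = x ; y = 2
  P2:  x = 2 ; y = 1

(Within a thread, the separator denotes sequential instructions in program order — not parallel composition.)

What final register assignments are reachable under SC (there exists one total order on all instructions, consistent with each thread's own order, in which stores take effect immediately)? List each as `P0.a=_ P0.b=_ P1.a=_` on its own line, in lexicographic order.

outcome vector order: (P0.a,P0.b,P1.a)
|SC outcomes| = 9

P0.a=0 P0.b=0 P1.a=0
P0.a=0 P0.b=0 P1.a=2
P0.a=0 P0.b=2 P1.a=0
P0.a=0 P0.b=2 P1.a=2
P0.a=1 P0.b=2 P1.a=0
P0.a=1 P0.b=2 P1.a=2
P0.a=2 P0.b=0 P1.a=0
P0.a=2 P0.b=2 P1.a=0
P0.a=2 P0.b=2 P1.a=2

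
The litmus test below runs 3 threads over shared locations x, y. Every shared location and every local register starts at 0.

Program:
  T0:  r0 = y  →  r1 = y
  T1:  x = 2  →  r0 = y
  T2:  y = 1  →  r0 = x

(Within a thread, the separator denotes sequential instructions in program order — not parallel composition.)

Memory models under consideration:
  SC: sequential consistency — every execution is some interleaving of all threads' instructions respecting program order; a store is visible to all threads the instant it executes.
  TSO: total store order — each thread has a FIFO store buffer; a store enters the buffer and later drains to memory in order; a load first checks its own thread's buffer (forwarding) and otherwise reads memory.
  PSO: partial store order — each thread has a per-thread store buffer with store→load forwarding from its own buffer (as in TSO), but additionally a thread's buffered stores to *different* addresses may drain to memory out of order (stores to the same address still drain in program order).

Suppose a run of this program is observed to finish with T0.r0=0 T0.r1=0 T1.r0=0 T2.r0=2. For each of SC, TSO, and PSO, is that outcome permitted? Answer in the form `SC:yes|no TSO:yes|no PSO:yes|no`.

outcome vector order: (T0.r0,T0.r1,T1.r0,T2.r0)
[SC] allowed = {0002; 0010; 0012; 0102; 0110; 0112; 1102; 1110; 1112}
[TSO] allowed = {0000; 0002; 0010; 0012; 0100; 0102; 0110; 0112; 1100; 1102; 1110; 1112}
[PSO] allowed = {0000; 0002; 0010; 0012; 0100; 0102; 0110; 0112; 1100; 1102; 1110; 1112}
target 0002 ∈ {SC,TSO,PSO}

SC:yes TSO:yes PSO:yes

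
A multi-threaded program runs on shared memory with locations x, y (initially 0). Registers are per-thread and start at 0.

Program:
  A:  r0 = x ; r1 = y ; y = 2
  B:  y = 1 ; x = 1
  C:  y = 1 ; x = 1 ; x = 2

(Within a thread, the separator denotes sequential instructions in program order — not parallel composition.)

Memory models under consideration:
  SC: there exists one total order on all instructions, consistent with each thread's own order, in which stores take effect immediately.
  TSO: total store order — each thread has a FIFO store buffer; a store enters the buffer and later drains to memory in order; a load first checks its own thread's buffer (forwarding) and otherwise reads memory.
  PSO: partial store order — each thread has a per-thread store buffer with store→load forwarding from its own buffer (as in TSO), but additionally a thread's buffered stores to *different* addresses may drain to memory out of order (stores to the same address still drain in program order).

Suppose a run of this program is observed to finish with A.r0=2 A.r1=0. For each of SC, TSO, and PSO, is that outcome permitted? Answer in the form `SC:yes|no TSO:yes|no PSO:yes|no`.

SC:no TSO:no PSO:yes

outcome vector order: (A.r0,A.r1)
[SC] allowed = {00 01 11 21}
[TSO] allowed = {00 01 11 21}
[PSO] allowed = {00 01 10 11 20 21}
target 20 ∈ {PSO}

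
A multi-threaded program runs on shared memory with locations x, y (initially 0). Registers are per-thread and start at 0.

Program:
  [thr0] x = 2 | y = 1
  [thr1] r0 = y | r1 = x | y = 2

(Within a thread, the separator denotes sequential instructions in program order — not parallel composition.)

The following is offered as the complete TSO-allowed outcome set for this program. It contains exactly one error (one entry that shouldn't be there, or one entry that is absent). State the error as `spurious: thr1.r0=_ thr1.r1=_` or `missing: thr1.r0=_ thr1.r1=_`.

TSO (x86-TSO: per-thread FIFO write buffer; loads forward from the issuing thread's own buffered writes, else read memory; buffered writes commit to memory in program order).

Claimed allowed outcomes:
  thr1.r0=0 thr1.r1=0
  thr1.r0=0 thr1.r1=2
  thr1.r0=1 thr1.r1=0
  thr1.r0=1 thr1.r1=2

outcome vector order: (thr1.r0,thr1.r1)
under TSO → 00 02 12
claimed∖TSO = {10}

spurious: thr1.r0=1 thr1.r1=0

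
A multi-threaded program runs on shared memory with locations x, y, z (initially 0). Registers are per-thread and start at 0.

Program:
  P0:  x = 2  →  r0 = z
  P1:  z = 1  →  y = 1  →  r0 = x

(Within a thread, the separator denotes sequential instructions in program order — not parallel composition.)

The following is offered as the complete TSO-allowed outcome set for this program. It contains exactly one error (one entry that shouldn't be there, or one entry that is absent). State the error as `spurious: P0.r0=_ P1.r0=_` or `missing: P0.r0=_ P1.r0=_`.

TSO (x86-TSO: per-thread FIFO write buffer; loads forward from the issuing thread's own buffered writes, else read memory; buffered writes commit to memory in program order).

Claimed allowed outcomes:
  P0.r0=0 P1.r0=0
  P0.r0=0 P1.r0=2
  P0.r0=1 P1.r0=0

outcome vector order: (P0.r0,P1.r0)
[TSO] allowed = {(0,0), (0,2), (1,0), (1,2)}
TSO∖claimed = {(1,2)}

missing: P0.r0=1 P1.r0=2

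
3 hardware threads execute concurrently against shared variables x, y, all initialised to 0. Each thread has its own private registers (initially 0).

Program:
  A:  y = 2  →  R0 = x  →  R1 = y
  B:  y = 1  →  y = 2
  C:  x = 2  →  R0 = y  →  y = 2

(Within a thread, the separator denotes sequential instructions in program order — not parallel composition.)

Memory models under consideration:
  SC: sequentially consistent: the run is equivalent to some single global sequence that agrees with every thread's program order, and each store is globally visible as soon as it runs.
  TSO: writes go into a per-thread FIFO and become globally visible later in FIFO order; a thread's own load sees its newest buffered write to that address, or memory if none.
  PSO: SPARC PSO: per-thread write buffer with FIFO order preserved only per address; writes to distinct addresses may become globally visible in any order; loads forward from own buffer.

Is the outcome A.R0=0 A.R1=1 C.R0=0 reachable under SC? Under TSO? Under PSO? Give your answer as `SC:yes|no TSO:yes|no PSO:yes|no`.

outcome vector order: (A.R0,A.R1,C.R0)
[SC] allowed = {0/1/1; 0/1/2; 0/2/1; 0/2/2; 2/1/0; 2/1/1; 2/1/2; 2/2/0; 2/2/1; 2/2/2}
[TSO] allowed = {0/1/0; 0/1/1; 0/1/2; 0/2/0; 0/2/1; 0/2/2; 2/1/0; 2/1/1; 2/1/2; 2/2/0; 2/2/1; 2/2/2}
[PSO] allowed = {0/1/0; 0/1/1; 0/1/2; 0/2/0; 0/2/1; 0/2/2; 2/1/0; 2/1/1; 2/1/2; 2/2/0; 2/2/1; 2/2/2}
target 0/1/0 ∈ {TSO,PSO}

SC:no TSO:yes PSO:yes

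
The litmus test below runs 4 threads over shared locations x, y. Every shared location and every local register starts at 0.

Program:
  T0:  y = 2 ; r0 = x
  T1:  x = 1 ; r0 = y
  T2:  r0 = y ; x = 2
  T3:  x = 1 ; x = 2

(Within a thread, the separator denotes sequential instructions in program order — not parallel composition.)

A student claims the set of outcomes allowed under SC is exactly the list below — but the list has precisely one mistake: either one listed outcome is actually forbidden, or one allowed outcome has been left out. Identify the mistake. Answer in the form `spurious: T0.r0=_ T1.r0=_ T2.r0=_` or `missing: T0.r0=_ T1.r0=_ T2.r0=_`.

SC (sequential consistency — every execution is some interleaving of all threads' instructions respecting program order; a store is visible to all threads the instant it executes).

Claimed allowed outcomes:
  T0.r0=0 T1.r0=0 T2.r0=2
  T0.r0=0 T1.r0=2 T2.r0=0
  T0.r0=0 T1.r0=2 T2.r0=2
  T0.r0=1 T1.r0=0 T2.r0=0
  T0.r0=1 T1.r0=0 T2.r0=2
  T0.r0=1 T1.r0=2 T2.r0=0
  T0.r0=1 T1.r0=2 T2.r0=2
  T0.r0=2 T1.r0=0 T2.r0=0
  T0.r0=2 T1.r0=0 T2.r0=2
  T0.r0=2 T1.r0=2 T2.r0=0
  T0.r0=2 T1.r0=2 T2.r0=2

outcome vector order: (T0.r0,T1.r0,T2.r0)
under SC → (0,2,0), (0,2,2), (1,0,0), (1,0,2), (1,2,0), (1,2,2), (2,0,0), (2,0,2), (2,2,0), (2,2,2)
claimed∖SC = {(0,0,2)}

spurious: T0.r0=0 T1.r0=0 T2.r0=2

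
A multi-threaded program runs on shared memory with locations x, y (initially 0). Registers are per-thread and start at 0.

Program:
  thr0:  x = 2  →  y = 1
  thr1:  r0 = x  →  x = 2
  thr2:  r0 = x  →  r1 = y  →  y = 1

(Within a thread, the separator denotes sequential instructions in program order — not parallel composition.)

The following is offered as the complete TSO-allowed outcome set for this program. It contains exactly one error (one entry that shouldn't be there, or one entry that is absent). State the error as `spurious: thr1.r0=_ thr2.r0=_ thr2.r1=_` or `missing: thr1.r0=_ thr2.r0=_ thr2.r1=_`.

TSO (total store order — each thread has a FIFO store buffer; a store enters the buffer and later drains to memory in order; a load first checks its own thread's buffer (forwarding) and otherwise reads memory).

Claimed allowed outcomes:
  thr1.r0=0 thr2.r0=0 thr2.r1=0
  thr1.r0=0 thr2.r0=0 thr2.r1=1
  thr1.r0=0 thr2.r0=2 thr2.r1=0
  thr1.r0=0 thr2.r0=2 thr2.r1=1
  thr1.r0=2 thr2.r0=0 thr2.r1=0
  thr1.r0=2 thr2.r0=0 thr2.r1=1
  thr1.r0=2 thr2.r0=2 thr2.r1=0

outcome vector order: (thr1.r0,thr2.r0,thr2.r1)
TSO (8): 0/0/0 0/0/1 0/2/0 0/2/1 2/0/0 2/0/1 2/2/0 2/2/1
TSO∖claimed = {2/2/1}

missing: thr1.r0=2 thr2.r0=2 thr2.r1=1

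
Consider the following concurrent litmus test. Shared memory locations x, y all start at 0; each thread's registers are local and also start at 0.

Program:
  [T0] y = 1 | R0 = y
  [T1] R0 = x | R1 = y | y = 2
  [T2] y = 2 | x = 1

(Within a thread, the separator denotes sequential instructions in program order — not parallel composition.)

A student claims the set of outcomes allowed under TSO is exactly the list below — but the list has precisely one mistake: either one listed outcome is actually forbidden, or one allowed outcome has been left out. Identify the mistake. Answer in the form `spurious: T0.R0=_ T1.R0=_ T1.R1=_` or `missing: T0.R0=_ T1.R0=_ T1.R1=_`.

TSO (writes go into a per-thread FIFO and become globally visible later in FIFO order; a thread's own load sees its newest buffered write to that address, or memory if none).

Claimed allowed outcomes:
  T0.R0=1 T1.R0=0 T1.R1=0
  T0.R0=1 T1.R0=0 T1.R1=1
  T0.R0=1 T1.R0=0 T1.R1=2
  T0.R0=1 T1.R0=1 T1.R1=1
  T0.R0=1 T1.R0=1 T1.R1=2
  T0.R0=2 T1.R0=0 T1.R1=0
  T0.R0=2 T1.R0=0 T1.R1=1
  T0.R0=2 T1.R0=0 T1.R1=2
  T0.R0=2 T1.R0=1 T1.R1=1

missing: T0.R0=2 T1.R0=1 T1.R1=2

outcome vector order: (T0.R0,T1.R0,T1.R1)
[TSO] allowed = {1/0/0; 1/0/1; 1/0/2; 1/1/1; 1/1/2; 2/0/0; 2/0/1; 2/0/2; 2/1/1; 2/1/2}
TSO∖claimed = {2/1/2}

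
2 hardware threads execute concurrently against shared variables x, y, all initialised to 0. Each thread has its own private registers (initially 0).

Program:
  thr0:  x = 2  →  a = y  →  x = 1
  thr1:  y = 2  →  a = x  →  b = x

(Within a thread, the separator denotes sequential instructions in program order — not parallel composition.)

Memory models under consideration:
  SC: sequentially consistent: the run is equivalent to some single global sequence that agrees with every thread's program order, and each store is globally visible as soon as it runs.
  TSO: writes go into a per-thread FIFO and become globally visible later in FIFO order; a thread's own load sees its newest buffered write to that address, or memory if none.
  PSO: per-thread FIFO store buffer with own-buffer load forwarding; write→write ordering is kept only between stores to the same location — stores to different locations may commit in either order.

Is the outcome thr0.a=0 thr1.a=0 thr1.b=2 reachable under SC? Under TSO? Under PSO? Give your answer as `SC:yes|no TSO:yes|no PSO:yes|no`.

SC:no TSO:yes PSO:yes

outcome vector order: (thr0.a,thr1.a,thr1.b)
SC: 9 outcomes — {011, 021, 022, 200, 201, 202, 211, 221, 222}
TSO: 12 outcomes — {000, 001, 002, 011, 021, 022, 200, 201, 202, 211, 221, 222}
PSO: 12 outcomes — {000, 001, 002, 011, 021, 022, 200, 201, 202, 211, 221, 222}
target 002 ∈ {TSO,PSO}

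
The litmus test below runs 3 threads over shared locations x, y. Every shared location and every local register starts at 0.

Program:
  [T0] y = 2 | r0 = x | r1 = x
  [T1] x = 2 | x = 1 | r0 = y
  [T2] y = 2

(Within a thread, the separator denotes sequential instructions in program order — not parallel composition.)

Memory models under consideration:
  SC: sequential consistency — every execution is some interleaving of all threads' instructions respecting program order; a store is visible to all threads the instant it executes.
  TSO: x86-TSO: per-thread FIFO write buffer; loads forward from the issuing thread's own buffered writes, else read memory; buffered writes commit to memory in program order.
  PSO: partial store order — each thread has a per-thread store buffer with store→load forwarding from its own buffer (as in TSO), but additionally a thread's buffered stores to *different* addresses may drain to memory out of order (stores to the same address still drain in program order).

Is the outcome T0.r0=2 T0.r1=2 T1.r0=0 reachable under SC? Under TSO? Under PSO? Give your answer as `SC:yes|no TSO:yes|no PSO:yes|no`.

SC:no TSO:yes PSO:yes

outcome vector order: (T0.r0,T0.r1,T1.r0)
under SC → 0/0/2, 0/1/2, 0/2/2, 1/1/0, 1/1/2, 2/1/2, 2/2/2
under TSO → 0/0/0, 0/0/2, 0/1/0, 0/1/2, 0/2/0, 0/2/2, 1/1/0, 1/1/2, 2/1/0, 2/1/2, 2/2/0, 2/2/2
under PSO → 0/0/0, 0/0/2, 0/1/0, 0/1/2, 0/2/0, 0/2/2, 1/1/0, 1/1/2, 2/1/0, 2/1/2, 2/2/0, 2/2/2
target 2/2/0 ∈ {TSO,PSO}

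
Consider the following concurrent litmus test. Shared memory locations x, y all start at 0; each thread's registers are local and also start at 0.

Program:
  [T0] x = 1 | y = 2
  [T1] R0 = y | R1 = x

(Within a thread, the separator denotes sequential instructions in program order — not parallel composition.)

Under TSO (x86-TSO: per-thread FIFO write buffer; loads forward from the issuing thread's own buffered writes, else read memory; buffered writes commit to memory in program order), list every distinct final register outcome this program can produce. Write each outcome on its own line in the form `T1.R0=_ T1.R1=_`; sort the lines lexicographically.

outcome vector order: (T1.R0,T1.R1)
|TSO outcomes| = 3

T1.R0=0 T1.R1=0
T1.R0=0 T1.R1=1
T1.R0=2 T1.R1=1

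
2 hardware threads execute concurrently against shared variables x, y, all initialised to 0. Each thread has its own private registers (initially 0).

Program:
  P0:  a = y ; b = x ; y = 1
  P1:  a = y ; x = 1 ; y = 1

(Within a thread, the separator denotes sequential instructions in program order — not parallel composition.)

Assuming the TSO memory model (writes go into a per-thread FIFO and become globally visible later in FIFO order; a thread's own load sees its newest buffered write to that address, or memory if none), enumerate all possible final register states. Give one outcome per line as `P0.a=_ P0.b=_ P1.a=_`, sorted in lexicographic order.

P0.a=0 P0.b=0 P1.a=0
P0.a=0 P0.b=0 P1.a=1
P0.a=0 P0.b=1 P1.a=0
P0.a=1 P0.b=1 P1.a=0

outcome vector order: (P0.a,P0.b,P1.a)
|TSO outcomes| = 4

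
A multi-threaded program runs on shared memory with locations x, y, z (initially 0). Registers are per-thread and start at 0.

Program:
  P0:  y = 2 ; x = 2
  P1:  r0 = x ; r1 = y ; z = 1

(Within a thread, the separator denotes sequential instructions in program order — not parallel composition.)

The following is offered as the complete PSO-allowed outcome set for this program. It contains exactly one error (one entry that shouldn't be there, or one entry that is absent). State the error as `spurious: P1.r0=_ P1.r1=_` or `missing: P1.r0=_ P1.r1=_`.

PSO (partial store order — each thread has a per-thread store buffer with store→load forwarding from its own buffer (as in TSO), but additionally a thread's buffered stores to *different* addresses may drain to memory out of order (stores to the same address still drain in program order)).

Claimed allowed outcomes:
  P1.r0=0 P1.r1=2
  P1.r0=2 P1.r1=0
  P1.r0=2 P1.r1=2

outcome vector order: (P1.r0,P1.r1)
under PSO → (0,0); (0,2); (2,0); (2,2)
PSO∖claimed = {(0,0)}

missing: P1.r0=0 P1.r1=0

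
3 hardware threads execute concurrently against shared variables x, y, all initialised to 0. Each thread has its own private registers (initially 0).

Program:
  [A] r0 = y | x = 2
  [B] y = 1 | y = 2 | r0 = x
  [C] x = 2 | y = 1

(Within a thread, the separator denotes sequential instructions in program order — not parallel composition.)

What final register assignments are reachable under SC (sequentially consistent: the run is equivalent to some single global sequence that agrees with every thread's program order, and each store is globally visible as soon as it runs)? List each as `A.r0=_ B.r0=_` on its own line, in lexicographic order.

A.r0=0 B.r0=0
A.r0=0 B.r0=2
A.r0=1 B.r0=0
A.r0=1 B.r0=2
A.r0=2 B.r0=0
A.r0=2 B.r0=2

outcome vector order: (A.r0,B.r0)
|SC outcomes| = 6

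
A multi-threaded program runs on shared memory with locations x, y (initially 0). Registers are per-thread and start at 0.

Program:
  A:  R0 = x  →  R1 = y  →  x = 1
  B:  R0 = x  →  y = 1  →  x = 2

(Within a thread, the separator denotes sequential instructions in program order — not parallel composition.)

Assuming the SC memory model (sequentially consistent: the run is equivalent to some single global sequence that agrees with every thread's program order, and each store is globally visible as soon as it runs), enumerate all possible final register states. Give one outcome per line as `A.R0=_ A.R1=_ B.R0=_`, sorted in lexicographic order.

A.R0=0 A.R1=0 B.R0=0
A.R0=0 A.R1=0 B.R0=1
A.R0=0 A.R1=1 B.R0=0
A.R0=2 A.R1=1 B.R0=0

outcome vector order: (A.R0,A.R1,B.R0)
|SC outcomes| = 4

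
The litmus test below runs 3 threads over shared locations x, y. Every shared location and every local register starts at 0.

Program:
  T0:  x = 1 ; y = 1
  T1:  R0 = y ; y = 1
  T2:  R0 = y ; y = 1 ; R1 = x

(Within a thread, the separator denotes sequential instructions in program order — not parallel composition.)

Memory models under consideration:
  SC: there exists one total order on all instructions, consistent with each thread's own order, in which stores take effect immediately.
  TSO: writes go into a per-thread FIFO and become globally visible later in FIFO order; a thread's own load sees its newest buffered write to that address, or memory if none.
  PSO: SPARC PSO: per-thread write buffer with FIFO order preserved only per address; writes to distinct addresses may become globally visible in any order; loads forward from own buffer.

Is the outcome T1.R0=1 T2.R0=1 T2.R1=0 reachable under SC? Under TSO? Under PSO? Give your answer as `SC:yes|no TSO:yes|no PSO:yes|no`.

outcome vector order: (T1.R0,T2.R0,T2.R1)
SC (7): 000, 001, 010, 011, 100, 101, 111
TSO (7): 000, 001, 010, 011, 100, 101, 111
PSO (8): 000, 001, 010, 011, 100, 101, 110, 111
target 110 ∈ {PSO}

SC:no TSO:no PSO:yes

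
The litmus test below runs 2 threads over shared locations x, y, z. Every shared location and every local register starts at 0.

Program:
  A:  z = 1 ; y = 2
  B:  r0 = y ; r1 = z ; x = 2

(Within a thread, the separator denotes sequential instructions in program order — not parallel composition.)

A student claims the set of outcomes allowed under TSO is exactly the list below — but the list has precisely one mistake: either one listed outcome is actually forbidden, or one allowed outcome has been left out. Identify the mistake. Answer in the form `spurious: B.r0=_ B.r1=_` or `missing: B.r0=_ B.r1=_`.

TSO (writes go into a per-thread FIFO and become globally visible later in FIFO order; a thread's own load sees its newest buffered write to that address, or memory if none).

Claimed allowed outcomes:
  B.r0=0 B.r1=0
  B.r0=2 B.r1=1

missing: B.r0=0 B.r1=1

outcome vector order: (B.r0,B.r1)
TSO (3): <0 0>, <0 1>, <2 1>
TSO∖claimed = {<0 1>}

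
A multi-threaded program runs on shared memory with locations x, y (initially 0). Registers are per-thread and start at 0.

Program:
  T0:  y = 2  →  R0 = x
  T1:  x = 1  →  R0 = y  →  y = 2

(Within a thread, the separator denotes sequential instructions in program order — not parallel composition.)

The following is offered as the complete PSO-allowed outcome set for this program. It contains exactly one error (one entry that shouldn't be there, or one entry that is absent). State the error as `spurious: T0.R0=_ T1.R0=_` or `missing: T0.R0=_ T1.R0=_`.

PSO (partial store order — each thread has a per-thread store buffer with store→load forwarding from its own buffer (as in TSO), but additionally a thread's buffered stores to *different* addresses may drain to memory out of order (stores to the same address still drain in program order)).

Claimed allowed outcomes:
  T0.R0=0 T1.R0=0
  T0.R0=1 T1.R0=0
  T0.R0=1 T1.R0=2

outcome vector order: (T0.R0,T1.R0)
under PSO → <0 0> <0 2> <1 0> <1 2>
PSO∖claimed = {<0 2>}

missing: T0.R0=0 T1.R0=2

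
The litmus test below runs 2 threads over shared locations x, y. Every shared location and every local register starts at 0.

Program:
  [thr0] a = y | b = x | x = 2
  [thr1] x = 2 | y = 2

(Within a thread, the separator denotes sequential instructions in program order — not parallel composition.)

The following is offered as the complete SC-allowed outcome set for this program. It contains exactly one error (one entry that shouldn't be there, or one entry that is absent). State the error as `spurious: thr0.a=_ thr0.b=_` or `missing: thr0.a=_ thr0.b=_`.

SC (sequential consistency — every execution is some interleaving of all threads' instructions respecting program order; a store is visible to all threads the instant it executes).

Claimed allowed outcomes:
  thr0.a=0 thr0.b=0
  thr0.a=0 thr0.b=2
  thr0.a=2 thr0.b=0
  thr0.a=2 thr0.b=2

outcome vector order: (thr0.a,thr0.b)
under SC → (0,0) (0,2) (2,2)
claimed∖SC = {(2,0)}

spurious: thr0.a=2 thr0.b=0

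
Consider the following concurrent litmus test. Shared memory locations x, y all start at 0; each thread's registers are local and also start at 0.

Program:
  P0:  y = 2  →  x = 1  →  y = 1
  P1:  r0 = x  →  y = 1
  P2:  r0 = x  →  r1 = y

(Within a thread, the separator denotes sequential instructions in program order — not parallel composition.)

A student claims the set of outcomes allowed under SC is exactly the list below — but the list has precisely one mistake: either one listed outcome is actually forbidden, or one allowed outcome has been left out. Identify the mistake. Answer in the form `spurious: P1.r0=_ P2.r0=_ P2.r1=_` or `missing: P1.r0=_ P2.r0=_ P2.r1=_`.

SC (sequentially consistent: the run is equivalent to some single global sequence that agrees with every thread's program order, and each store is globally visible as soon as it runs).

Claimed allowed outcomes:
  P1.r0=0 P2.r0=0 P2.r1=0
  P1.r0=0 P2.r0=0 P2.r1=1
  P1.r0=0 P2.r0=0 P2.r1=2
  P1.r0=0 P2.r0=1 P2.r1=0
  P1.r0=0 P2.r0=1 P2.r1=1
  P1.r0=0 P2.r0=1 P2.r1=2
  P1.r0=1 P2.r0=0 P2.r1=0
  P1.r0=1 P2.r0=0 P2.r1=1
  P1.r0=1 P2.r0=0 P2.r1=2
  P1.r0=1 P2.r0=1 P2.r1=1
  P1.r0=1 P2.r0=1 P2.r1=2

spurious: P1.r0=0 P2.r0=1 P2.r1=0

outcome vector order: (P1.r0,P2.r0,P2.r1)
[SC] allowed = {(0,0,0) (0,0,1) (0,0,2) (0,1,1) (0,1,2) (1,0,0) (1,0,1) (1,0,2) (1,1,1) (1,1,2)}
claimed∖SC = {(0,1,0)}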